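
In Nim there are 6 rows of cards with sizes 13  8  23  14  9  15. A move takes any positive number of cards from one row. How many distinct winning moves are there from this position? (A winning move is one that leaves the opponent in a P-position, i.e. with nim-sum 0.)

1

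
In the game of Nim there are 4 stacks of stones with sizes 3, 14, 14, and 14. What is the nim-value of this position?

13

Nim-sum: 3 ^ 14 ^ 14 ^ 14 = 13.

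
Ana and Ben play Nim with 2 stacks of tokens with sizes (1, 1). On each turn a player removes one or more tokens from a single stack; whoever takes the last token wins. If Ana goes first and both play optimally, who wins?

Compute the nim-sum pairwise:
1 ^ 1 = 0
The nim-sum is 0, so this is a P-position: the player to move is in a losing position under optimal play; Ana is about to move from it and so loses — Ben wins.

Ben wins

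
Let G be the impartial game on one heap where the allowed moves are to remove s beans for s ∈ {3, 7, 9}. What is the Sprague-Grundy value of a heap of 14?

Grundy values for subtraction set {3, 7, 9}:
k:     0  1  2  3  4  5  6  7  8  9 10 11 12 13 14
g(k):  0  0  0  1  1  1  0  2  2  1  3  3  0  2  0
So g(14) = 0.

0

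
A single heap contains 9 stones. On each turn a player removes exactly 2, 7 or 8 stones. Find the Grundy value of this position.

Compute g(0), g(1), … for moves {2, 7, 8}:
k:     0  1  2  3  4  5  6  7  8  9
g(k):  0  0  1  1  0  0  1  1  2  2
So g(9) = 2.

2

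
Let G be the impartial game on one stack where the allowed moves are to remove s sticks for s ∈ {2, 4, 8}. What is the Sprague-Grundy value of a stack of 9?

1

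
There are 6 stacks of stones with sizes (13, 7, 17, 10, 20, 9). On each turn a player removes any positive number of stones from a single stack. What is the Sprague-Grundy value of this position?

Nim-sum: 13 ⊕ 7 ⊕ 17 ⊕ 10 ⊕ 20 ⊕ 9 = 12.

12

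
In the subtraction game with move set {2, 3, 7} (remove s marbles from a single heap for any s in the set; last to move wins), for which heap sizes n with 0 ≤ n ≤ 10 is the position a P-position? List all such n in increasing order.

0, 1, 5, 6, 10

Grundy values for subtraction set {2, 3, 7}:
k:     0  1  2  3  4  5  6  7  8  9 10
g(k):  0  0  1  1  2  0  0  1  1  2  0
The P-positions (g = 0) in 0..10 are 0, 1, 5, 6, 10.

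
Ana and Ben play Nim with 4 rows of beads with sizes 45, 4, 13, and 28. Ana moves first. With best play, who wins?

Ana wins

Nim-sum: 45 ^ 4 ^ 13 ^ 28 = 56.
The nim-sum is 56 ≠ 0, so this is an N-position: the player to move can win; Ana has a winning move.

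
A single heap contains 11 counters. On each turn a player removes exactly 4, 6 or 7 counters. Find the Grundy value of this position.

0

Compute g(0), g(1), … for moves {4, 6, 7}:
g(0) = mex{} = 0
g(1) = mex{} = 0
g(2) = mex{} = 0
g(3) = mex{} = 0
g(4) = mex{0} = 1
g(5) = mex{0} = 1
g(6) = mex{0} = 1
g(7) = mex{0} = 1
g(8) = mex{0,1} = 2
g(9) = mex{0,1} = 2
g(10) = mex{0,1} = 2
g(11) = mex{1} = 0
So g(11) = 0.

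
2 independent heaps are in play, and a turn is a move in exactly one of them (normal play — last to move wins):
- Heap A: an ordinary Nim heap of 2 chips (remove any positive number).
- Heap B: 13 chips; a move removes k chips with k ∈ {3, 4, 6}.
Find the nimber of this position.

3

Heap A is a plain Nim heap of size 2, so its Grundy value is 2.
Grundy values for heap B (subtraction set {3, 4, 6}):
k:     0  1  2  3  4  5  6  7  8  9 10 11 12 13
g(k):  0  0  0  1  1  1  2  2  2  0  0  0  1  1
So g(13) = 1.
The value of a disjunctive sum is the nim-sum of the parts.
Combined value = 2 ⊕ 1 = 3.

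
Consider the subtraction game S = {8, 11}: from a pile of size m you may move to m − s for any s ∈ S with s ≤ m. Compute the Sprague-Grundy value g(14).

Grundy values for subtraction set {8, 11}:
g(0) = mex{} = 0
g(1) = mex{} = 0
g(2) = mex{} = 0
g(3) = mex{} = 0
g(4) = mex{} = 0
g(5) = mex{} = 0
g(6) = mex{} = 0
g(7) = mex{} = 0
g(8) = mex{0} = 1
g(9) = mex{0} = 1
g(10) = mex{0} = 1
g(11) = mex{0} = 1
g(12) = mex{0} = 1
g(13) = mex{0} = 1
g(14) = mex{0} = 1
So g(14) = 1.

1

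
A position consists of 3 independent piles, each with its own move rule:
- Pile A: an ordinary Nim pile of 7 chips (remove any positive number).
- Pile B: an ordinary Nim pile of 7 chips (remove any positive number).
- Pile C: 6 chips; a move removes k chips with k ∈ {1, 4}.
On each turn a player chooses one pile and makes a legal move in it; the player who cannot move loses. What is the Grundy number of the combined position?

1

Pile A is a plain Nim pile of size 7, so its Grundy value is 7.
Pile B is a plain Nim pile of size 7, so its Grundy value is 7.
For pile C, compute g(0), g(1), … with moves {1, 4}:
k:     0  1  2  3  4  5  6
g(k):  0  1  0  1  2  0  1
So g(6) = 1.
The value of a disjunctive sum is the nim-sum of the parts.
Combined value = 7 ⊕ 7 ⊕ 1 = 1.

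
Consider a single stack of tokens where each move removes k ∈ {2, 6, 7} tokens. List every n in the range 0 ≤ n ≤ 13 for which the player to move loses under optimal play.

0, 1, 4, 5, 9, 13

Build the Grundy sequence with g(k) = mex{g(k−s) : s ∈ {2, 6, 7}, s ≤ k}:
g(0) = mex{} = 0
g(1) = mex{} = 0
g(2) = mex{0} = 1
g(3) = mex{0} = 1
g(4) = mex{1} = 0
g(5) = mex{1} = 0
g(6) = mex{0} = 1
g(7) = mex{0} = 1
g(8) = mex{0,1} = 2
g(9) = mex{1} = 0
g(10) = mex{0,1,2} = 3
g(11) = mex{0} = 1
g(12) = mex{0,1,3} = 2
g(13) = mex{1} = 0
The P-positions (g = 0) in 0..13 are 0, 1, 4, 5, 9, 13.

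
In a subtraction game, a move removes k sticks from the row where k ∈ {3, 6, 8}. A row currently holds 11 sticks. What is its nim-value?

0

Build the Grundy sequence with g(k) = mex{g(k−s) : s ∈ {3, 6, 8}, s ≤ k}:
k:     0  1  2  3  4  5  6  7  8  9 10 11
g(k):  0  0  0  1  1  1  2  2  2  3  3  0
So g(11) = 0.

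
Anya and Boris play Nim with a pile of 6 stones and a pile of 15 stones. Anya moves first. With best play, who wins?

Anya wins

Nim-sum: 6 ⊕ 15 = 9.
The nim-sum is 9 ≠ 0, so this is an N-position: the player to move can win; Anya has a winning move.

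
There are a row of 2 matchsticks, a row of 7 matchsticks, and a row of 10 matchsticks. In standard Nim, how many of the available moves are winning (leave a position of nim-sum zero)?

Compute the nim-sum pairwise:
2 ⊕ 7 = 5
5 ⊕ 10 = 15
The overall nim-sum is X = 15. A row of size p has a winning move iff p XOR X < p (reduce it to p XOR X).
  2: 2 XOR 15 = 13 ≥ 2 — no move.
  7: 7 XOR 15 = 8 ≥ 7 — no move.
  10: 10 XOR 15 = 5 < 10 — winning move (to 5).
That gives 1 winning move.

1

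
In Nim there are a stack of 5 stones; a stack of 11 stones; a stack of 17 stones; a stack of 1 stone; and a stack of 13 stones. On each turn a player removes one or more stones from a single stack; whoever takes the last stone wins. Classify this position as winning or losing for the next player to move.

Winning position

Nim-sum: 5 ^ 11 ^ 17 ^ 1 ^ 13 = 19.
The nim-sum is 19 ≠ 0, so this is an N-position: the player to move can win.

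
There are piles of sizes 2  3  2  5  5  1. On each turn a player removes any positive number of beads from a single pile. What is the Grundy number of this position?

In binary:
  010  (2)
  011  (3)
  010  (2)
  101  (5)
  101  (5)
  001  (1)
  ---
  010  (2)

2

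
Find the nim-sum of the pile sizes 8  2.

10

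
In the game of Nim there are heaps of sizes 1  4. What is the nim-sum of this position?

Write each in binary and XOR column by column:
  001  (1)
  100  (4)
  ---
  101  (5)

5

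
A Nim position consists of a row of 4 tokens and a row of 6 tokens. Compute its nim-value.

In binary:
  100  (4)
  110  (6)
  ---
  010  (2)

2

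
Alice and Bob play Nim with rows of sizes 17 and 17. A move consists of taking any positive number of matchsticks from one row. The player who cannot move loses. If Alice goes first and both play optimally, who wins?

Compute the nim-sum pairwise:
17 ⊕ 17 = 0
The nim-sum is 0, so this is a P-position: the player to move is in a losing position under optimal play; Alice is about to move from it and so loses — Bob wins.

Bob wins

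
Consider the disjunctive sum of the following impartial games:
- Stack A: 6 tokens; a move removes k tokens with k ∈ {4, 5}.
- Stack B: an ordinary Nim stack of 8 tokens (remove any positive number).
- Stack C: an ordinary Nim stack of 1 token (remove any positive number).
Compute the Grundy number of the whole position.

8

Grundy values for stack A (subtraction set {4, 5}):
k:     0  1  2  3  4  5  6
g(k):  0  0  0  0  1  1  1
So g(6) = 1.
Stack B is a plain Nim stack of size 8, so its Grundy value is 8.
Stack C is a plain Nim stack of size 1, so its Grundy value is 1.
By the Sprague-Grundy theorem, the Grundy value of a sum of independent games is the XOR of the component values.
Combined value = 1 XOR 8 XOR 1 = 8.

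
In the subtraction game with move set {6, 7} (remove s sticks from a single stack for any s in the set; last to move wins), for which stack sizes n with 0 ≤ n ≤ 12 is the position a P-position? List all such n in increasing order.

Build the Grundy sequence with g(k) = mex{g(k−s) : s ∈ {6, 7}, s ≤ k}:
g(0) = mex{} = 0
g(1) = mex{} = 0
g(2) = mex{} = 0
g(3) = mex{} = 0
g(4) = mex{} = 0
g(5) = mex{} = 0
g(6) = mex{0} = 1
g(7) = mex{0} = 1
g(8) = mex{0} = 1
g(9) = mex{0} = 1
g(10) = mex{0} = 1
g(11) = mex{0} = 1
g(12) = mex{0,1} = 2
The P-positions (g = 0) in 0..12 are 0, 1, 2, 3, 4, 5.

0, 1, 2, 3, 4, 5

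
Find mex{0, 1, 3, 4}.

2

The values 0, 1 are all present; 2 is the first non-negative integer missing from the set.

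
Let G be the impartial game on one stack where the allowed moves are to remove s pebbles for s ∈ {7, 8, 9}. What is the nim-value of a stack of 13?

Build the Grundy sequence with g(k) = mex{g(k−s) : s ∈ {7, 8, 9}, s ≤ k}:
k:     0  1  2  3  4  5  6  7  8  9 10 11 12 13
g(k):  0  0  0  0  0  0  0  1  1  1  1  1  1  1
So g(13) = 1.

1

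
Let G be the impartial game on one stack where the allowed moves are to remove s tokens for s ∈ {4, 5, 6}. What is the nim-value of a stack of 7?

Grundy values for subtraction set {4, 5, 6}:
k:     0  1  2  3  4  5  6  7
g(k):  0  0  0  0  1  1  1  1
So g(7) = 1.

1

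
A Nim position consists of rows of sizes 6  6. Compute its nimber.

0

Compute the nim-sum pairwise:
6 ^ 6 = 0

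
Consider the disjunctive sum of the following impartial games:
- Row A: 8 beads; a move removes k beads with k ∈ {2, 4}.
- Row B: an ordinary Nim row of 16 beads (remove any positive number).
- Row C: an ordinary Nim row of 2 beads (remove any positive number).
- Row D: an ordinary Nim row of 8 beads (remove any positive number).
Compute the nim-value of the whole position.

27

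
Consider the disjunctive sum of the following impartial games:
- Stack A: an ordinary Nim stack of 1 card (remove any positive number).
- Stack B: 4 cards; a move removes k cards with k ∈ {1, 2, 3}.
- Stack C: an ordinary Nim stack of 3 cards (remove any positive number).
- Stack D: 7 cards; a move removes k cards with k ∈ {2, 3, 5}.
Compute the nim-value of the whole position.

2

Stack A is a plain Nim stack of size 1, so its Grundy value is 1.
Grundy values for stack B (subtraction set {1, 2, 3}):
g(0) = mex{} = 0
g(1) = mex{0} = 1
g(2) = mex{0,1} = 2
g(3) = mex{0,1,2} = 3
g(4) = mex{1,2,3} = 0
So g(4) = 0.
Stack C is a plain Nim stack of size 3, so its Grundy value is 3.
Grundy values for stack D (subtraction set {2, 3, 5}):
g(0) = mex{} = 0
g(1) = mex{} = 0
g(2) = mex{0} = 1
g(3) = mex{0} = 1
g(4) = mex{0,1} = 2
g(5) = mex{0,1} = 2
g(6) = mex{0,1,2} = 3
g(7) = mex{1,2} = 0
So g(7) = 0.
By the Sprague-Grundy theorem, the Grundy value of a sum of independent games is the XOR of the component values.
Combined value = 1 ⊕ 0 ⊕ 3 ⊕ 0 = 2.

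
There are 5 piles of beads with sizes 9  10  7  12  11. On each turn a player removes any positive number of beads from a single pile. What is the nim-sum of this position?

3

Nim-sum: 9 ⊕ 10 ⊕ 7 ⊕ 12 ⊕ 11 = 3.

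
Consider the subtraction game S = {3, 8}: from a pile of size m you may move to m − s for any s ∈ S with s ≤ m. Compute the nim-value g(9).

Build the Grundy sequence with g(k) = mex{g(k−s) : s ∈ {3, 8}, s ≤ k}:
k:     0  1  2  3  4  5  6  7  8  9
g(k):  0  0  0  1  1  1  0  0  2  1
So g(9) = 1.

1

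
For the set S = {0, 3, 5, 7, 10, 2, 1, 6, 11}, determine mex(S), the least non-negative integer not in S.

4

The values 0, 1, 2, 3 are all present; 4 is the first non-negative integer missing from the set.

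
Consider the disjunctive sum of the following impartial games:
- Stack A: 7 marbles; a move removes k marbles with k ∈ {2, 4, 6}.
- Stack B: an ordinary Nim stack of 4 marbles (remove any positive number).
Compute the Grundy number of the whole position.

7

Grundy values for stack A (subtraction set {2, 4, 6}):
g(0) = mex{} = 0
g(1) = mex{} = 0
g(2) = mex{0} = 1
g(3) = mex{0} = 1
g(4) = mex{0,1} = 2
g(5) = mex{0,1} = 2
g(6) = mex{0,1,2} = 3
g(7) = mex{0,1,2} = 3
So g(7) = 3.
Stack B is a plain Nim stack of size 4, so its Grundy value is 4.
By the Sprague-Grundy theorem, the Grundy value of a sum of independent games is the XOR of the component values.
Combined value = 3 ⊕ 4 = 7.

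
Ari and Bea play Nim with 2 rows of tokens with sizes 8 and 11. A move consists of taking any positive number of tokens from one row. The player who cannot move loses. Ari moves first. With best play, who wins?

Ari wins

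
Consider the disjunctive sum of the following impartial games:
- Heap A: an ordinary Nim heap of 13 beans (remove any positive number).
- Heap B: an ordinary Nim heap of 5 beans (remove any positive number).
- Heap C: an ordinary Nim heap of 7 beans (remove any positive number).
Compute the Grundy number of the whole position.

Heap A is a plain Nim heap of size 13, so its Grundy value is 13.
Heap B is a plain Nim heap of size 5, so its Grundy value is 5.
Heap C is a plain Nim heap of size 7, so its Grundy value is 7.
The value of a disjunctive sum is the nim-sum of the parts.
Combined value = 13 ⊕ 5 ⊕ 7 = 15.

15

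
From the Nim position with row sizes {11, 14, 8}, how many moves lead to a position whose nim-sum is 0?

3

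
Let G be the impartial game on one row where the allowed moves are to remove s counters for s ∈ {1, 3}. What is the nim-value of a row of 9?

Compute g(0), g(1), … for moves {1, 3}:
k:     0  1  2  3  4  5  6  7  8  9
g(k):  0  1  0  1  0  1  0  1  0  1
So g(9) = 1.

1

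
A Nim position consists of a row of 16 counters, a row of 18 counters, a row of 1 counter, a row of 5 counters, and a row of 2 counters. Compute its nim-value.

4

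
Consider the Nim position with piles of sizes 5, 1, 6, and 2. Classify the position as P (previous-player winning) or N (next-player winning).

P-position

Compute the nim-sum pairwise:
5 ^ 1 = 4
4 ^ 6 = 2
2 ^ 2 = 0
The nim-sum is 0, so this is a P-position: the player to move is in a losing position under optimal play.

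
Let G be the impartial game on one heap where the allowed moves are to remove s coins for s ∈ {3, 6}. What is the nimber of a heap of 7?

Build the Grundy sequence with g(k) = mex{g(k−s) : s ∈ {3, 6}, s ≤ k}:
g(0) = mex{} = 0
g(1) = mex{} = 0
g(2) = mex{} = 0
g(3) = mex{0} = 1
g(4) = mex{0} = 1
g(5) = mex{0} = 1
g(6) = mex{0,1} = 2
g(7) = mex{0,1} = 2
So g(7) = 2.

2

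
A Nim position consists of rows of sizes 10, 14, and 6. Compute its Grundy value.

2

Bitwise XOR of the heap sizes:
  1010  (10)
  1110  (14)
  0110  (6)
  ----
  0010  (2)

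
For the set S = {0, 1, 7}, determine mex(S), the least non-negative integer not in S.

The values 0, 1 are all present; 2 is the first non-negative integer missing from the set.

2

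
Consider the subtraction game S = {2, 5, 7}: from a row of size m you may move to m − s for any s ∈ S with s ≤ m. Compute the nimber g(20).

Grundy values for subtraction set {2, 5, 7}:
k:     0  1  2  3  4  5  6  7  8  9 10 11 12 13 14 15 16 17 18 19 20
g(k):  0  0  1  1  0  2  1  3  2  2  0  3  1  0  0  1  1  2  2  3  3
So g(20) = 3.

3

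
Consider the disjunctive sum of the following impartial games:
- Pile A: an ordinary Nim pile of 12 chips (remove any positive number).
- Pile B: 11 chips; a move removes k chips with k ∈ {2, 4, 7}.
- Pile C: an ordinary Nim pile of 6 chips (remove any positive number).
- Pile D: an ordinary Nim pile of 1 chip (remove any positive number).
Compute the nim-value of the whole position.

10

Pile A is a plain Nim pile of size 12, so its Grundy value is 12.
For pile B, compute g(0), g(1), … with moves {2, 4, 7}:
k:     0  1  2  3  4  5  6  7  8  9 10 11
g(k):  0  0  1  1  2  2  0  3  1  0  2  1
So g(11) = 1.
Pile C is a plain Nim pile of size 6, so its Grundy value is 6.
Pile D is a plain Nim pile of size 1, so its Grundy value is 1.
The value of a disjunctive sum is the nim-sum of the parts.
Combined value = 12 ⊕ 1 ⊕ 6 ⊕ 1 = 10.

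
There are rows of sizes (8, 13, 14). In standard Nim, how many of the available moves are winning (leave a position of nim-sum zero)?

Compute the nim-sum pairwise:
8 XOR 13 = 5
5 XOR 14 = 11
The overall nim-sum is X = 11. A row of size p has a winning move iff p XOR X < p (reduce it to p XOR X).
  8: 8 XOR 11 = 3 < 8 — winning move (to 3).
  13: 13 XOR 11 = 6 < 13 — winning move (to 6).
  14: 14 XOR 11 = 5 < 14 — winning move (to 5).
That gives 3 winning moves.

3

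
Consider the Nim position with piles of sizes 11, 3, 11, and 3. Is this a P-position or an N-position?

P-position

Compute the nim-sum pairwise:
11 ⊕ 3 = 8
8 ⊕ 11 = 3
3 ⊕ 3 = 0
The nim-sum is 0, so this is a P-position: the player to move is in a losing position under optimal play.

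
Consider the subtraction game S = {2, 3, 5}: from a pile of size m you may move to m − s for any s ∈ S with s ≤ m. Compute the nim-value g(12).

Compute g(0), g(1), … for moves {2, 3, 5}:
k:     0  1  2  3  4  5  6  7  8  9 10 11 12
g(k):  0  0  1  1  2  2  3  0  0  1  1  2  2
So g(12) = 2.

2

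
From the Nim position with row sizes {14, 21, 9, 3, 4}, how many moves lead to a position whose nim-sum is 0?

1

Nim-sum: 14 XOR 21 XOR 9 XOR 3 XOR 4 = 21.
The overall nim-sum is X = 21. A row of size p has a winning move iff p XOR X < p (reduce it to p XOR X).
  14: 14 XOR 21 = 27 ≥ 14 — no move.
  21: 21 XOR 21 = 0 < 21 — winning move (to 0).
  9: 9 XOR 21 = 28 ≥ 9 — no move.
  3: 3 XOR 21 = 22 ≥ 3 — no move.
  4: 4 XOR 21 = 17 ≥ 4 — no move.
That gives 1 winning move.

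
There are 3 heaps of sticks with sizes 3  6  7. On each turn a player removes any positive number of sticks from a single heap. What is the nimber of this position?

In binary:
  011  (3)
  110  (6)
  111  (7)
  ---
  010  (2)

2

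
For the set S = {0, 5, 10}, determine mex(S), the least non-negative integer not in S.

1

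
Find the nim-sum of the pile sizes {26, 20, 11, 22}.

19

In binary:
  11010  (26)
  10100  (20)
  01011  (11)
  10110  (22)
  -----
  10011  (19)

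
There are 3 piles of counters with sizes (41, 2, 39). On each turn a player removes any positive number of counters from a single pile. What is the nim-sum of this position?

12

Nim-sum: 41 ^ 2 ^ 39 = 12.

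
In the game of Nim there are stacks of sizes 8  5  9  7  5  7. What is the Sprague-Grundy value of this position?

1

Compute the nim-sum pairwise:
8 ⊕ 5 = 13
13 ⊕ 9 = 4
4 ⊕ 7 = 3
3 ⊕ 5 = 6
6 ⊕ 7 = 1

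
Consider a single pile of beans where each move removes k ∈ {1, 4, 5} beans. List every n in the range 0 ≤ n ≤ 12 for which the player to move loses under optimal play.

0, 2, 8, 10

Compute g(0), g(1), … for moves {1, 4, 5}:
k:     0  1  2  3  4  5  6  7  8  9 10 11 12
g(k):  0  1  0  1  2  3  2  3  0  1  0  1  2
The P-positions (g = 0) in 0..12 are 0, 2, 8, 10.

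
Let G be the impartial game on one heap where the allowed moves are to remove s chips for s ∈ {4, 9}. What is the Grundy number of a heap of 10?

Build the Grundy sequence with g(k) = mex{g(k−s) : s ∈ {4, 9}, s ≤ k}:
k:     0  1  2  3  4  5  6  7  8  9 10
g(k):  0  0  0  0  1  1  1  1  0  2  2
So g(10) = 2.

2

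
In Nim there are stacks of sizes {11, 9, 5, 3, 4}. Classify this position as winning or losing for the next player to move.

Nim-sum: 11 XOR 9 XOR 5 XOR 3 XOR 4 = 0.
The nim-sum is 0, so this is a P-position: the player to move is in a losing position under optimal play.

Losing position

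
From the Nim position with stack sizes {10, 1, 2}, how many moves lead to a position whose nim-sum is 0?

1

In binary:
  1010  (10)
  0001  (1)
  0010  (2)
  ----
  1001  (9)
The overall nim-sum is X = 9. A stack of size p has a winning move iff p XOR X < p (reduce it to p XOR X).
  10: 10 XOR 9 = 3 < 10 — winning move (to 3).
  1: 1 XOR 9 = 8 ≥ 1 — no move.
  2: 2 XOR 9 = 11 ≥ 2 — no move.
That gives 1 winning move.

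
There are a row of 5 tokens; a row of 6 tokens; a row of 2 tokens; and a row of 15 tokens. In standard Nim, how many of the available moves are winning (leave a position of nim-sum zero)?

1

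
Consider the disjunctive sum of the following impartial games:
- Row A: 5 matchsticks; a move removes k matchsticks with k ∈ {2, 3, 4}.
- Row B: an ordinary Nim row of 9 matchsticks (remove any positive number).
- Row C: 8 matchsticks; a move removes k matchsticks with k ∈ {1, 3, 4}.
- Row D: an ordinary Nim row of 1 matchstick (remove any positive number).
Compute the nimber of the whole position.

11

Build the Grundy sequence for row A with g(k) = mex{g(k−s) : s ∈ {2, 3, 4}, s ≤ k}:
k:     0  1  2  3  4  5
g(k):  0  0  1  1  2  2
So g(5) = 2.
Row B is a plain Nim row of size 9, so its Grundy value is 9.
Build the Grundy sequence for row C with g(k) = mex{g(k−s) : s ∈ {1, 3, 4}, s ≤ k}:
g(0) = mex{} = 0
g(1) = mex{0} = 1
g(2) = mex{1} = 0
g(3) = mex{0} = 1
g(4) = mex{0,1} = 2
g(5) = mex{0,1,2} = 3
g(6) = mex{0,1,3} = 2
g(7) = mex{1,2} = 0
g(8) = mex{0,2,3} = 1
So g(8) = 1.
Row D is a plain Nim row of size 1, so its Grundy value is 1.
By the Sprague-Grundy theorem, the Grundy value of a sum of independent games is the XOR of the component values.
Combined value = 2 XOR 9 XOR 1 XOR 1 = 11.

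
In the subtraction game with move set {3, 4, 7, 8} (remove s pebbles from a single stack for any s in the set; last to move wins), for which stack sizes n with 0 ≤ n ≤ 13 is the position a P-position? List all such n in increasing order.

0, 1, 2, 11, 12, 13

Compute g(0), g(1), … for moves {3, 4, 7, 8}:
g(0) = mex{} = 0
g(1) = mex{} = 0
g(2) = mex{} = 0
g(3) = mex{0} = 1
g(4) = mex{0} = 1
g(5) = mex{0} = 1
g(6) = mex{0,1} = 2
g(7) = mex{0,1} = 2
g(8) = mex{0,1} = 2
g(9) = mex{0,1,2} = 3
g(10) = mex{0,1,2} = 3
g(11) = mex{1,2} = 0
g(12) = mex{1,2,3} = 0
g(13) = mex{1,2,3} = 0
The P-positions (g = 0) in 0..13 are 0, 1, 2, 11, 12, 13.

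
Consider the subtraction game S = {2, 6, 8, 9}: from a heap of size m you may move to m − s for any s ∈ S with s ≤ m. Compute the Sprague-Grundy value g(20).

0

Build the Grundy sequence with g(k) = mex{g(k−s) : s ∈ {2, 6, 8, 9}, s ≤ k}:
k:     0  1  2  3  4  5  6  7  8  9 10 11 12 13 14 15 16 17 18 19 20
g(k):  0  0  1  1  0  0  1  1  2  2  3  3  2  2  3  0  0  1  1  0  0
So g(20) = 0.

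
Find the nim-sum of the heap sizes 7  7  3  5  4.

Compute the nim-sum pairwise:
7 XOR 7 = 0
0 XOR 3 = 3
3 XOR 5 = 6
6 XOR 4 = 2

2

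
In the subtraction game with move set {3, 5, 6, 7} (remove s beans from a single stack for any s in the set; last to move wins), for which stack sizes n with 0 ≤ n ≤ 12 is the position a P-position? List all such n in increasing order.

0, 1, 2, 10, 11, 12

Grundy values for subtraction set {3, 5, 6, 7}:
g(0) = mex{} = 0
g(1) = mex{} = 0
g(2) = mex{} = 0
g(3) = mex{0} = 1
g(4) = mex{0} = 1
g(5) = mex{0} = 1
g(6) = mex{0,1} = 2
g(7) = mex{0,1} = 2
g(8) = mex{0,1} = 2
g(9) = mex{0,1,2} = 3
g(10) = mex{1,2} = 0
g(11) = mex{1,2} = 0
g(12) = mex{1,2,3} = 0
The P-positions (g = 0) in 0..12 are 0, 1, 2, 10, 11, 12.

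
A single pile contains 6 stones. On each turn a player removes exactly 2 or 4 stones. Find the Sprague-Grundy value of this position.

Compute g(0), g(1), … for moves {2, 4}:
g(0) = mex{} = 0
g(1) = mex{} = 0
g(2) = mex{0} = 1
g(3) = mex{0} = 1
g(4) = mex{0,1} = 2
g(5) = mex{0,1} = 2
g(6) = mex{1,2} = 0
So g(6) = 0.

0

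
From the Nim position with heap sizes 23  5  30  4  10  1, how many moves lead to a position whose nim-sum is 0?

Compute the nim-sum pairwise:
23 ⊕ 5 = 18
18 ⊕ 30 = 12
12 ⊕ 4 = 8
8 ⊕ 10 = 2
2 ⊕ 1 = 3
The overall nim-sum is X = 3. A heap of size p has a winning move iff p XOR X < p (reduce it to p XOR X).
  23: 23 XOR 3 = 20 < 23 — winning move (to 20).
  5: 5 XOR 3 = 6 ≥ 5 — no move.
  30: 30 XOR 3 = 29 < 30 — winning move (to 29).
  4: 4 XOR 3 = 7 ≥ 4 — no move.
  10: 10 XOR 3 = 9 < 10 — winning move (to 9).
  1: 1 XOR 3 = 2 ≥ 1 — no move.
That gives 3 winning moves.

3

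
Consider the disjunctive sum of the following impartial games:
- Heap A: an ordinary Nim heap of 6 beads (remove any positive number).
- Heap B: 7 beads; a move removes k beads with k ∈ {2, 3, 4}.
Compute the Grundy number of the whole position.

Heap A is a plain Nim heap of size 6, so its Grundy value is 6.
Build the Grundy sequence for heap B with g(k) = mex{g(k−s) : s ∈ {2, 3, 4}, s ≤ k}:
g(0) = mex{} = 0
g(1) = mex{} = 0
g(2) = mex{0} = 1
g(3) = mex{0} = 1
g(4) = mex{0,1} = 2
g(5) = mex{0,1} = 2
g(6) = mex{1,2} = 0
g(7) = mex{1,2} = 0
So g(7) = 0.
By the Sprague-Grundy theorem, the Grundy value of a sum of independent games is the XOR of the component values.
Combined value = 6 ⊕ 0 = 6.

6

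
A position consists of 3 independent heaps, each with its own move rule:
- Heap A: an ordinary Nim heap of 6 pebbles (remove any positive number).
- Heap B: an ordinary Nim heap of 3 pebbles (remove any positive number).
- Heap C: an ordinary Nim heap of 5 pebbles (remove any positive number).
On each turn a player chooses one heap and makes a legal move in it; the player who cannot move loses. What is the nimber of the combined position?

Heap A is a plain Nim heap of size 6, so its Grundy value is 6.
Heap B is a plain Nim heap of size 3, so its Grundy value is 3.
Heap C is a plain Nim heap of size 5, so its Grundy value is 5.
By the Sprague-Grundy theorem, the Grundy value of a sum of independent games is the XOR of the component values.
Combined value = 6 ⊕ 3 ⊕ 5 = 0.

0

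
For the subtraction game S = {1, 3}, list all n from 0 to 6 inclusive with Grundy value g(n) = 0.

Grundy values for subtraction set {1, 3}:
g(0) = mex{} = 0
g(1) = mex{0} = 1
g(2) = mex{1} = 0
g(3) = mex{0} = 1
g(4) = mex{1} = 0
g(5) = mex{0} = 1
g(6) = mex{1} = 0
The P-positions (g = 0) in 0..6 are 0, 2, 4, 6.

0, 2, 4, 6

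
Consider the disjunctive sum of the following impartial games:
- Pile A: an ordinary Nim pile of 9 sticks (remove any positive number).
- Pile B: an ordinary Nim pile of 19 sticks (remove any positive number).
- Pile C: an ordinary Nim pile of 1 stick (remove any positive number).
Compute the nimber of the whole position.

27

Pile A is a plain Nim pile of size 9, so its Grundy value is 9.
Pile B is a plain Nim pile of size 19, so its Grundy value is 19.
Pile C is a plain Nim pile of size 1, so its Grundy value is 1.
The value of a disjunctive sum is the nim-sum of the parts.
Combined value = 9 ⊕ 19 ⊕ 1 = 27.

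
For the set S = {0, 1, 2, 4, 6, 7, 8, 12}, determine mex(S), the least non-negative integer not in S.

3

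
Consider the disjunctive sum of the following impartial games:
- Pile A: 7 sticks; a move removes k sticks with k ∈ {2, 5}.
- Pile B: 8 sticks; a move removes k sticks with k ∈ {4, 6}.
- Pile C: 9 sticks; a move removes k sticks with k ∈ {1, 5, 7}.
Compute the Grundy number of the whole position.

Build the Grundy sequence for pile A with g(k) = mex{g(k−s) : s ∈ {2, 5}, s ≤ k}:
g(0) = mex{} = 0
g(1) = mex{} = 0
g(2) = mex{0} = 1
g(3) = mex{0} = 1
g(4) = mex{1} = 0
g(5) = mex{0,1} = 2
g(6) = mex{0} = 1
g(7) = mex{1,2} = 0
So g(7) = 0.
For pile B, compute g(0), g(1), … with moves {4, 6}:
g(0) = mex{} = 0
g(1) = mex{} = 0
g(2) = mex{} = 0
g(3) = mex{} = 0
g(4) = mex{0} = 1
g(5) = mex{0} = 1
g(6) = mex{0} = 1
g(7) = mex{0} = 1
g(8) = mex{0,1} = 2
So g(8) = 2.
Grundy values for pile C (subtraction set {1, 5, 7}):
g(0) = mex{} = 0
g(1) = mex{0} = 1
g(2) = mex{1} = 0
g(3) = mex{0} = 1
g(4) = mex{1} = 0
g(5) = mex{0} = 1
g(6) = mex{1} = 0
g(7) = mex{0} = 1
g(8) = mex{1} = 0
g(9) = mex{0} = 1
So g(9) = 1.
By the Sprague-Grundy theorem, the Grundy value of a sum of independent games is the XOR of the component values.
Combined value = 0 XOR 2 XOR 1 = 3.

3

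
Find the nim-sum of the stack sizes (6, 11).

13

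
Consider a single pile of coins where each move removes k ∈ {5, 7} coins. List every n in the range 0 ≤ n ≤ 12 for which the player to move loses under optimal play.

Compute g(0), g(1), … for moves {5, 7}:
k:     0  1  2  3  4  5  6  7  8  9 10 11 12
g(k):  0  0  0  0  0  1  1  1  1  1  2  2  0
The P-positions (g = 0) in 0..12 are 0, 1, 2, 3, 4, 12.

0, 1, 2, 3, 4, 12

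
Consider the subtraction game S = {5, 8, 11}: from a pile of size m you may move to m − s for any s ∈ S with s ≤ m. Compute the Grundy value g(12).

Compute g(0), g(1), … for moves {5, 8, 11}:
g(0) = mex{} = 0
g(1) = mex{} = 0
g(2) = mex{} = 0
g(3) = mex{} = 0
g(4) = mex{} = 0
g(5) = mex{0} = 1
g(6) = mex{0} = 1
g(7) = mex{0} = 1
g(8) = mex{0} = 1
g(9) = mex{0} = 1
g(10) = mex{0,1} = 2
g(11) = mex{0,1} = 2
g(12) = mex{0,1} = 2
So g(12) = 2.

2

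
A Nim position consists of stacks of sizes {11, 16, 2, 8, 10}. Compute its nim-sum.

Nim-sum: 11 XOR 16 XOR 2 XOR 8 XOR 10 = 27.

27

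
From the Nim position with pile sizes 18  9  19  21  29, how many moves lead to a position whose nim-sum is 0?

0

Nim-sum: 18 ⊕ 9 ⊕ 19 ⊕ 21 ⊕ 29 = 0.
The nim-sum is already 0, so every move leaves a nonzero nim-sum — there are no winning moves.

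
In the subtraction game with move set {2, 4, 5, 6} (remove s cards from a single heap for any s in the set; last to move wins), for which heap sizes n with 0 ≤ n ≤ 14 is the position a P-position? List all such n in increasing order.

Grundy values for subtraction set {2, 4, 5, 6}:
k:     0  1  2  3  4  5  6  7  8  9 10 11 12 13 14
g(k):  0  0  1  1  2  2  3  3  0  0  1  1  2  2  3
The P-positions (g = 0) in 0..14 are 0, 1, 8, 9.

0, 1, 8, 9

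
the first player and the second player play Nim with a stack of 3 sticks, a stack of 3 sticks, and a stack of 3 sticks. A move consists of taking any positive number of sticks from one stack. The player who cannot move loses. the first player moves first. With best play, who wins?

the first player wins

Nim-sum: 3 XOR 3 XOR 3 = 3.
The nim-sum is 3 ≠ 0, so this is an N-position: the player to move can win; the first player has a winning move.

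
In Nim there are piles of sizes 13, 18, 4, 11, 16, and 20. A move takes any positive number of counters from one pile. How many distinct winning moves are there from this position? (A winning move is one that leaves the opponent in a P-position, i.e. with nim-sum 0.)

Nim-sum: 13 ⊕ 18 ⊕ 4 ⊕ 11 ⊕ 16 ⊕ 20 = 20.
The overall nim-sum is X = 20. A pile of size p has a winning move iff p XOR X < p (reduce it to p XOR X).
  13: 13 XOR 20 = 25 ≥ 13 — no move.
  18: 18 XOR 20 = 6 < 18 — winning move (to 6).
  4: 4 XOR 20 = 16 ≥ 4 — no move.
  11: 11 XOR 20 = 31 ≥ 11 — no move.
  16: 16 XOR 20 = 4 < 16 — winning move (to 4).
  20: 20 XOR 20 = 0 < 20 — winning move (to 0).
That gives 3 winning moves.

3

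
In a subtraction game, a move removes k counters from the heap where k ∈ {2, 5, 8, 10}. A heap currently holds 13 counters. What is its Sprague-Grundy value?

0

Build the Grundy sequence with g(k) = mex{g(k−s) : s ∈ {2, 5, 8, 10}, s ≤ k}:
g(0) = mex{} = 0
g(1) = mex{} = 0
g(2) = mex{0} = 1
g(3) = mex{0} = 1
g(4) = mex{1} = 0
g(5) = mex{0,1} = 2
g(6) = mex{0} = 1
g(7) = mex{1,2} = 0
g(8) = mex{0,1} = 2
g(9) = mex{0} = 1
g(10) = mex{0,1,2} = 3
g(11) = mex{0,1} = 2
g(12) = mex{0,1,3} = 2
g(13) = mex{1,2} = 0
So g(13) = 0.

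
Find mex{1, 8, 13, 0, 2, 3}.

The values 0, 1, 2, 3 are all present; 4 is the first non-negative integer missing from the set.

4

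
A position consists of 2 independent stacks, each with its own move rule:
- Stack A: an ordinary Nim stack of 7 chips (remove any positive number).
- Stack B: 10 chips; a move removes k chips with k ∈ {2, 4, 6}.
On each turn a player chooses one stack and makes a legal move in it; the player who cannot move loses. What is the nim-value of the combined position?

6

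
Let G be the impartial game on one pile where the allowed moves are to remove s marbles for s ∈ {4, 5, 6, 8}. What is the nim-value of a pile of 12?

Grundy values for subtraction set {4, 5, 6, 8}:
g(0) = mex{} = 0
g(1) = mex{} = 0
g(2) = mex{} = 0
g(3) = mex{} = 0
g(4) = mex{0} = 1
g(5) = mex{0} = 1
g(6) = mex{0} = 1
g(7) = mex{0} = 1
g(8) = mex{0,1} = 2
g(9) = mex{0,1} = 2
g(10) = mex{0,1} = 2
g(11) = mex{0,1} = 2
g(12) = mex{1,2} = 0
So g(12) = 0.

0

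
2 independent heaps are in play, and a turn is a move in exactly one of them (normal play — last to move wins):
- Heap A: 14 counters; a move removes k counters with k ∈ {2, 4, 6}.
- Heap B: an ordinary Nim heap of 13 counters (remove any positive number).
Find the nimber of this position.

14

For heap A, compute g(0), g(1), … with moves {2, 4, 6}:
k:     0  1  2  3  4  5  6  7  8  9 10 11 12 13 14
g(k):  0  0  1  1  2  2  3  3  0  0  1  1  2  2  3
So g(14) = 3.
Heap B is a plain Nim heap of size 13, so its Grundy value is 13.
By the Sprague-Grundy theorem, the Grundy value of a sum of independent games is the XOR of the component values.
Combined value = 3 ⊕ 13 = 14.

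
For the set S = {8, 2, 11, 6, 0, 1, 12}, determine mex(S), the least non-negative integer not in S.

The values 0, 1, 2 are all present; 3 is the first non-negative integer missing from the set.

3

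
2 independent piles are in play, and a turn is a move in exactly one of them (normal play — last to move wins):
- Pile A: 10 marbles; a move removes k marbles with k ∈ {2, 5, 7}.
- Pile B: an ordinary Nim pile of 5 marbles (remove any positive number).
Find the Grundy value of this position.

Build the Grundy sequence for pile A with g(k) = mex{g(k−s) : s ∈ {2, 5, 7}, s ≤ k}:
k:     0  1  2  3  4  5  6  7  8  9 10
g(k):  0  0  1  1  0  2  1  3  2  2  0
So g(10) = 0.
Pile B is a plain Nim pile of size 5, so its Grundy value is 5.
The value of a disjunctive sum is the nim-sum of the parts.
Combined value = 0 XOR 5 = 5.

5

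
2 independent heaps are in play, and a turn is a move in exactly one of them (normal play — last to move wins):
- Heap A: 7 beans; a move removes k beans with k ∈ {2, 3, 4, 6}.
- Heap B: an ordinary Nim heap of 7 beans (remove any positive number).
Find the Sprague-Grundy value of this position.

4

Grundy values for heap A (subtraction set {2, 3, 4, 6}):
g(0) = mex{} = 0
g(1) = mex{} = 0
g(2) = mex{0} = 1
g(3) = mex{0} = 1
g(4) = mex{0,1} = 2
g(5) = mex{0,1} = 2
g(6) = mex{0,1,2} = 3
g(7) = mex{0,1,2} = 3
So g(7) = 3.
Heap B is a plain Nim heap of size 7, so its Grundy value is 7.
The value of a disjunctive sum is the nim-sum of the parts.
Combined value = 3 ⊕ 7 = 4.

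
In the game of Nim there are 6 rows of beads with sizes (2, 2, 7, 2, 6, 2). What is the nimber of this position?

1

Nim-sum: 2 XOR 2 XOR 7 XOR 2 XOR 6 XOR 2 = 1.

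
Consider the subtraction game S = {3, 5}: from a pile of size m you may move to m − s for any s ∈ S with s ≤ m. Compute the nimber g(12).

1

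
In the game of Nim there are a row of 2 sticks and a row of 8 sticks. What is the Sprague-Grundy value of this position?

10

Bitwise XOR of the heap sizes:
  0010  (2)
  1000  (8)
  ----
  1010  (10)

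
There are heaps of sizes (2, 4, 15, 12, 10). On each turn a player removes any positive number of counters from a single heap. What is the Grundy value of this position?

15

Nim-sum: 2 ⊕ 4 ⊕ 15 ⊕ 12 ⊕ 10 = 15.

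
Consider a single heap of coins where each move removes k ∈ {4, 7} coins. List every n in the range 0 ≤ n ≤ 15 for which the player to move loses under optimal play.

Grundy values for subtraction set {4, 7}:
k:     0  1  2  3  4  5  6  7  8  9 10 11 12 13 14 15
g(k):  0  0  0  0  1  1  1  1  2  2  2  0  0  0  0  1
The P-positions (g = 0) in 0..15 are 0, 1, 2, 3, 11, 12, 13, 14.

0, 1, 2, 3, 11, 12, 13, 14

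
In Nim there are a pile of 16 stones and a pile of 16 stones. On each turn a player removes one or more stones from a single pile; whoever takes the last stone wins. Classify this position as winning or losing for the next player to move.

Bitwise XOR of the heap sizes:
  10000  (16)
  10000  (16)
  -----
  00000  (0)
The nim-sum is 0, so this is a P-position: the player to move is in a losing position under optimal play.

Losing position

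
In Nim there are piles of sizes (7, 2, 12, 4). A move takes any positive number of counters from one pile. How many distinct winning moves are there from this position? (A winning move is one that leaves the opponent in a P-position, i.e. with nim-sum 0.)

1

Write each in binary and XOR column by column:
  0111  (7)
  0010  (2)
  1100  (12)
  0100  (4)
  ----
  1101  (13)
The overall nim-sum is X = 13. A pile of size p has a winning move iff p XOR X < p (reduce it to p XOR X).
  7: 7 XOR 13 = 10 ≥ 7 — no move.
  2: 2 XOR 13 = 15 ≥ 2 — no move.
  12: 12 XOR 13 = 1 < 12 — winning move (to 1).
  4: 4 XOR 13 = 9 ≥ 4 — no move.
That gives 1 winning move.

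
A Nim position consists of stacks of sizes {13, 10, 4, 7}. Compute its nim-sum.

4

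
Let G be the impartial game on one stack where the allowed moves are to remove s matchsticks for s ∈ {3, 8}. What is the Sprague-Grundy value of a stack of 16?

Build the Grundy sequence with g(k) = mex{g(k−s) : s ∈ {3, 8}, s ≤ k}:
k:     0  1  2  3  4  5  6  7  8  9 10 11 12 13 14 15 16
g(k):  0  0  0  1  1  1  0  0  2  1  1  0  0  0  1  1  1
So g(16) = 1.

1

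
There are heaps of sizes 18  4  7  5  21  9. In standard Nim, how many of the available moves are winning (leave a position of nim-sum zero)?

1

Nim-sum: 18 XOR 4 XOR 7 XOR 5 XOR 21 XOR 9 = 8.
The overall nim-sum is X = 8. A heap of size p has a winning move iff p XOR X < p (reduce it to p XOR X).
  18: 18 XOR 8 = 26 ≥ 18 — no move.
  4: 4 XOR 8 = 12 ≥ 4 — no move.
  7: 7 XOR 8 = 15 ≥ 7 — no move.
  5: 5 XOR 8 = 13 ≥ 5 — no move.
  21: 21 XOR 8 = 29 ≥ 21 — no move.
  9: 9 XOR 8 = 1 < 9 — winning move (to 1).
That gives 1 winning move.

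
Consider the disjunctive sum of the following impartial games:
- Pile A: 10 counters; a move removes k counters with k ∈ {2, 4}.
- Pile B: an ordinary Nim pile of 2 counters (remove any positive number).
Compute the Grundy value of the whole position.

0

For pile A, compute g(0), g(1), … with moves {2, 4}:
k:     0  1  2  3  4  5  6  7  8  9 10
g(k):  0  0  1  1  2  2  0  0  1  1  2
So g(10) = 2.
Pile B is a plain Nim pile of size 2, so its Grundy value is 2.
The value of a disjunctive sum is the nim-sum of the parts.
Combined value = 2 ⊕ 2 = 0.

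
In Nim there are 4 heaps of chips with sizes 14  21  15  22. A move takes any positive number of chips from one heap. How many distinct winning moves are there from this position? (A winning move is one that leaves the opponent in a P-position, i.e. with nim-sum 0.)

3

Nim-sum: 14 ⊕ 21 ⊕ 15 ⊕ 22 = 2.
The overall nim-sum is X = 2. A heap of size p has a winning move iff p XOR X < p (reduce it to p XOR X).
  14: 14 XOR 2 = 12 < 14 — winning move (to 12).
  21: 21 XOR 2 = 23 ≥ 21 — no move.
  15: 15 XOR 2 = 13 < 15 — winning move (to 13).
  22: 22 XOR 2 = 20 < 22 — winning move (to 20).
That gives 3 winning moves.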